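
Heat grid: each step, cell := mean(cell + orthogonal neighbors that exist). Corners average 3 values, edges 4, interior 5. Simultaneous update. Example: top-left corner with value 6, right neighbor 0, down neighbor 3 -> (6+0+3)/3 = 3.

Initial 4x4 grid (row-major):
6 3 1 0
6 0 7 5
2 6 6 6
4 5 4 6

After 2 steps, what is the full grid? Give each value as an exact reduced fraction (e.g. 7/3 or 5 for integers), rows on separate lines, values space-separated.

After step 1:
  5 5/2 11/4 2
  7/2 22/5 19/5 9/2
  9/2 19/5 29/5 23/4
  11/3 19/4 21/4 16/3
After step 2:
  11/3 293/80 221/80 37/12
  87/20 18/5 17/4 321/80
  58/15 93/20 122/25 1283/240
  155/36 131/30 317/60 49/9

Answer: 11/3 293/80 221/80 37/12
87/20 18/5 17/4 321/80
58/15 93/20 122/25 1283/240
155/36 131/30 317/60 49/9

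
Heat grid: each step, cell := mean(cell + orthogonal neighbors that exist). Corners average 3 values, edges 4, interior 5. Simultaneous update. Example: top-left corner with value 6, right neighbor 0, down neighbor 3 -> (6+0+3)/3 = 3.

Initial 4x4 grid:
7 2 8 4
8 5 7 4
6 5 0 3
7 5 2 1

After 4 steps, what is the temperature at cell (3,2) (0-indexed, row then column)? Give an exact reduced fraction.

Step 1: cell (3,2) = 2
Step 2: cell (3,2) = 243/80
Step 3: cell (3,2) = 2511/800
Step 4: cell (3,2) = 16849/4800
Full grid after step 4:
  367069/64800 9329/1728 1073429/216000 304631/64800
  120913/21600 924223/180000 822221/180000 14036/3375
  191723/36000 285349/60000 230591/60000 1237/360
  7361/1440 35119/8000 16849/4800 21391/7200

Answer: 16849/4800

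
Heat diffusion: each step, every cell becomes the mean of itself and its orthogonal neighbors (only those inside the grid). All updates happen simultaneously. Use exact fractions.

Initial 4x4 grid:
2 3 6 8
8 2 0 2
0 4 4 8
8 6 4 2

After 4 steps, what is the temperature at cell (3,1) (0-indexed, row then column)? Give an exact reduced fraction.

Answer: 91921/21600

Derivation:
Step 1: cell (3,1) = 11/2
Step 2: cell (3,1) = 521/120
Step 3: cell (3,1) = 16343/3600
Step 4: cell (3,1) = 91921/21600
Full grid after step 4:
  118687/32400 409771/108000 421603/108000 67703/16200
  208793/54000 334411/90000 44699/11250 439363/108000
  43847/10800 73981/18000 179119/45000 452039/108000
  143513/32400 91921/21600 463229/108000 3401/810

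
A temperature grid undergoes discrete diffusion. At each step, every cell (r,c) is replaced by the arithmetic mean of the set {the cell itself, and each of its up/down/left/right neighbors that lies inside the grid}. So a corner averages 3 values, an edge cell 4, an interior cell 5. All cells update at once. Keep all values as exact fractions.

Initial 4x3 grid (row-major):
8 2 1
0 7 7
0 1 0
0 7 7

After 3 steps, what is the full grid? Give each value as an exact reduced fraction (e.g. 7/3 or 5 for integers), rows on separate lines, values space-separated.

After step 1:
  10/3 9/2 10/3
  15/4 17/5 15/4
  1/4 3 15/4
  7/3 15/4 14/3
After step 2:
  139/36 437/120 139/36
  161/60 92/25 427/120
  7/3 283/100 91/24
  19/9 55/16 73/18
After step 3:
  3667/1080 27079/7200 1991/540
  5651/1800 2459/750 6701/1800
  4481/1800 6429/2000 3203/900
  1135/432 14921/4800 1625/432

Answer: 3667/1080 27079/7200 1991/540
5651/1800 2459/750 6701/1800
4481/1800 6429/2000 3203/900
1135/432 14921/4800 1625/432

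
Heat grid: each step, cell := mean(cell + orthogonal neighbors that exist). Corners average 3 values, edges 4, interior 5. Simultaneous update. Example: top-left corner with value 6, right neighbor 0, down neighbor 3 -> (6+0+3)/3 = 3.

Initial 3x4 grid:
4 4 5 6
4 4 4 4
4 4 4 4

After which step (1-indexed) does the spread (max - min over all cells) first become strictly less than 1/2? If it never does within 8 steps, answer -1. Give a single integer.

Step 1: max=5, min=4, spread=1
Step 2: max=19/4, min=4, spread=3/4
Step 3: max=183/40, min=4, spread=23/40
Step 4: max=32263/7200, min=7247/1800, spread=131/288
  -> spread < 1/2 first at step 4
Step 5: max=1906597/432000, min=438053/108000, spread=30877/86400
Step 6: max=37742501/8640000, min=1470199/360000, spread=98309/345600
Step 7: max=6741593477/1555200000, min=199672811/48600000, spread=14082541/62208000
Step 8: max=402201822143/93312000000, min=6019760137/1458000000, spread=135497387/746496000

Answer: 4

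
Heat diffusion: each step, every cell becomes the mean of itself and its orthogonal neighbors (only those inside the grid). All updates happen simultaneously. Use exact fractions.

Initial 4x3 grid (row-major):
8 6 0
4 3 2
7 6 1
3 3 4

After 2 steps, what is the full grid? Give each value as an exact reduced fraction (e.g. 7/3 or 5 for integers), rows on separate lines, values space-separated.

Answer: 21/4 1027/240 101/36
207/40 389/100 697/240
113/24 409/100 137/48
40/9 15/4 119/36

Derivation:
After step 1:
  6 17/4 8/3
  11/2 21/5 3/2
  5 4 13/4
  13/3 4 8/3
After step 2:
  21/4 1027/240 101/36
  207/40 389/100 697/240
  113/24 409/100 137/48
  40/9 15/4 119/36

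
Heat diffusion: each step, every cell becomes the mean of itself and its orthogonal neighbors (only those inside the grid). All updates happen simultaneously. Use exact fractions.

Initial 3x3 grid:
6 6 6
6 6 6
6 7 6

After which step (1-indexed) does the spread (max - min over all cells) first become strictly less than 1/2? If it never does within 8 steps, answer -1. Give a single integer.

Step 1: max=19/3, min=6, spread=1/3
  -> spread < 1/2 first at step 1
Step 2: max=1507/240, min=6, spread=67/240
Step 3: max=13397/2160, min=1207/200, spread=1807/10800
Step 4: max=5341963/864000, min=32761/5400, spread=33401/288000
Step 5: max=47885933/7776000, min=3283391/540000, spread=3025513/38880000
Step 6: max=19127326867/3110400000, min=175555949/28800000, spread=53531/995328
Step 7: max=1145776925849/186624000000, min=47447116051/7776000000, spread=450953/11943936
Step 8: max=68693543560603/11197440000000, min=5699728610519/933120000000, spread=3799043/143327232

Answer: 1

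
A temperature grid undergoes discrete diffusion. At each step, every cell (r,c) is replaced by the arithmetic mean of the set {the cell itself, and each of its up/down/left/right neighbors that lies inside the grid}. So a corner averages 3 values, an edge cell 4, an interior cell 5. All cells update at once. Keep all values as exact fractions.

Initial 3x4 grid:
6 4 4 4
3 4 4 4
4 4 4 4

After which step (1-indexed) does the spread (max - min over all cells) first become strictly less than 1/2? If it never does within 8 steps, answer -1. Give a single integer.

Answer: 2

Derivation:
Step 1: max=9/2, min=11/3, spread=5/6
Step 2: max=157/36, min=58/15, spread=89/180
  -> spread < 1/2 first at step 2
Step 3: max=15079/3600, min=8533/2160, spread=643/2700
Step 4: max=539131/129600, min=13429/3375, spread=117287/648000
Step 5: max=31979669/7776000, min=4312037/1080000, spread=4665013/38880000
Step 6: max=1912433431/466560000, min=540101/135000, spread=73351/746496
Step 7: max=114265882229/27993600000, min=389891633/97200000, spread=79083677/1119744000
Step 8: max=6842348232511/1679616000000, min=46846264369/11664000000, spread=771889307/13436928000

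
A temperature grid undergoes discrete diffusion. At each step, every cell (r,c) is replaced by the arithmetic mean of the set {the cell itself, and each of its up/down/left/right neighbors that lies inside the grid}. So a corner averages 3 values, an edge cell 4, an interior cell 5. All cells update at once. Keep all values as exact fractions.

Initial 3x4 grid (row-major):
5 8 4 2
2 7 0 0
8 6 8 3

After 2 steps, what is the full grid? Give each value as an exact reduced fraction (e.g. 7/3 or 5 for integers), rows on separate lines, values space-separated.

Answer: 11/2 191/40 153/40 9/4
613/120 543/100 87/25 643/240
217/36 643/120 569/120 55/18

Derivation:
After step 1:
  5 6 7/2 2
  11/2 23/5 19/5 5/4
  16/3 29/4 17/4 11/3
After step 2:
  11/2 191/40 153/40 9/4
  613/120 543/100 87/25 643/240
  217/36 643/120 569/120 55/18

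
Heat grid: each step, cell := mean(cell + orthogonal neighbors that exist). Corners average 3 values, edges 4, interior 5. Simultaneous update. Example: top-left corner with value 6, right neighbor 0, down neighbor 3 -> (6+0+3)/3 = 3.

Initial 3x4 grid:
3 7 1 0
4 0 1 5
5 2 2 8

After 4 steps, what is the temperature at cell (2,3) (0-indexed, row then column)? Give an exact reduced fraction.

Answer: 69157/21600

Derivation:
Step 1: cell (2,3) = 5
Step 2: cell (2,3) = 47/12
Step 3: cell (2,3) = 151/45
Step 4: cell (2,3) = 69157/21600
Full grid after step 4:
  50359/16200 319481/108000 32459/12000 60107/21600
  21331/6750 261643/90000 175187/60000 47067/16000
  99143/32400 164803/54000 27313/9000 69157/21600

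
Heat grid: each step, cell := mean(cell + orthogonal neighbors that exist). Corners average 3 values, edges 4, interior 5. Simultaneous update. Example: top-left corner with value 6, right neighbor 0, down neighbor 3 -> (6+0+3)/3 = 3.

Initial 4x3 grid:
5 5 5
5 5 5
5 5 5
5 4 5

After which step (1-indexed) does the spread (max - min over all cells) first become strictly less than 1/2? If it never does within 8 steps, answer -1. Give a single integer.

Answer: 1

Derivation:
Step 1: max=5, min=14/3, spread=1/3
  -> spread < 1/2 first at step 1
Step 2: max=5, min=1133/240, spread=67/240
Step 3: max=5, min=10363/2160, spread=437/2160
Step 4: max=4991/1000, min=4162469/864000, spread=29951/172800
Step 5: max=16796/3375, min=37664179/7776000, spread=206761/1555200
Step 6: max=26834329/5400000, min=15095804429/3110400000, spread=14430763/124416000
Step 7: max=2142347273/432000000, min=908012258311/186624000000, spread=139854109/1492992000
Step 8: max=192548771023/38880000000, min=54564728109749/11197440000000, spread=7114543559/89579520000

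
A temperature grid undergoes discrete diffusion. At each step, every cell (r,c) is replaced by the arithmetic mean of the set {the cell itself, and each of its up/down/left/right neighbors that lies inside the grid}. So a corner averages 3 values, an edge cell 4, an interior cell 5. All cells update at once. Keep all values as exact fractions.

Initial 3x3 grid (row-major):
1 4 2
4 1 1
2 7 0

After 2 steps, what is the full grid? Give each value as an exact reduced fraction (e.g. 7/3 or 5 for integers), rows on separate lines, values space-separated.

After step 1:
  3 2 7/3
  2 17/5 1
  13/3 5/2 8/3
After step 2:
  7/3 161/60 16/9
  191/60 109/50 47/20
  53/18 129/40 37/18

Answer: 7/3 161/60 16/9
191/60 109/50 47/20
53/18 129/40 37/18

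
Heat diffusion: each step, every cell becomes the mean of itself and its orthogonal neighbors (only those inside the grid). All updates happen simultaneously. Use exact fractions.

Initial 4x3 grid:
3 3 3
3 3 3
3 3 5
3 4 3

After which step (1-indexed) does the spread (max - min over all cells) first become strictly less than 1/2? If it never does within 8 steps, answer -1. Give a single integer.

Step 1: max=4, min=3, spread=1
Step 2: max=73/20, min=3, spread=13/20
Step 3: max=2587/720, min=3, spread=427/720
Step 4: max=50063/14400, min=307/100, spread=1171/2880
  -> spread < 1/2 first at step 4
Step 5: max=8930111/2592000, min=55649/18000, spread=183331/518400
Step 6: max=528398189/155520000, min=3381431/1080000, spread=331777/1244160
Step 7: max=3497333039/1036800000, min=4255423/1350000, spread=9166727/41472000
Step 8: max=1874873178709/559872000000, min=12343430761/3888000000, spread=779353193/4478976000

Answer: 4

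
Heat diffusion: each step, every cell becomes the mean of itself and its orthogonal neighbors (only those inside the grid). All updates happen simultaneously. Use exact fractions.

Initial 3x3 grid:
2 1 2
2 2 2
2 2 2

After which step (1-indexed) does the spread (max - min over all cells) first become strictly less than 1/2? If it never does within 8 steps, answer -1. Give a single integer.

Answer: 1

Derivation:
Step 1: max=2, min=5/3, spread=1/3
  -> spread < 1/2 first at step 1
Step 2: max=2, min=413/240, spread=67/240
Step 3: max=393/200, min=3883/2160, spread=1807/10800
Step 4: max=10439/5400, min=1570037/864000, spread=33401/288000
Step 5: max=1036609/540000, min=14322067/7776000, spread=3025513/38880000
Step 6: max=54844051/28800000, min=5755873133/3110400000, spread=53531/995328
Step 7: max=14760883949/7776000000, min=347215074151/186624000000, spread=450953/11943936
Step 8: max=1765231389481/933120000000, min=20885976439397/11197440000000, spread=3799043/143327232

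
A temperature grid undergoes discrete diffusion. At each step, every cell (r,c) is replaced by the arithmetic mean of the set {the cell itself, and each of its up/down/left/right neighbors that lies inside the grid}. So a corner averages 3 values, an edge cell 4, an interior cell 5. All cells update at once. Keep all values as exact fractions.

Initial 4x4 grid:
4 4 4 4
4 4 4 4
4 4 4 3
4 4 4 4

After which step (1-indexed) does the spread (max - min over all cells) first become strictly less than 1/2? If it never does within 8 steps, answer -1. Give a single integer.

Answer: 1

Derivation:
Step 1: max=4, min=11/3, spread=1/3
  -> spread < 1/2 first at step 1
Step 2: max=4, min=449/120, spread=31/120
Step 3: max=4, min=4109/1080, spread=211/1080
Step 4: max=4, min=415157/108000, spread=16843/108000
Step 5: max=35921/9000, min=3749357/972000, spread=130111/972000
Step 6: max=2152841/540000, min=112997633/29160000, spread=3255781/29160000
Step 7: max=2148893/540000, min=3398846309/874800000, spread=82360351/874800000
Step 8: max=386293559/97200000, min=102224683109/26244000000, spread=2074577821/26244000000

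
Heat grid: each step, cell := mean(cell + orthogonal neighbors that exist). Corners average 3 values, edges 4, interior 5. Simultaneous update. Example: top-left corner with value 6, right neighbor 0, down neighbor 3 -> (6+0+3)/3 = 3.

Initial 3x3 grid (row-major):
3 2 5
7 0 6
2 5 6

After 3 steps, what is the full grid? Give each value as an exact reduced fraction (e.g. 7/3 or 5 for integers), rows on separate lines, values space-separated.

Answer: 259/72 5029/1440 1723/432
1271/360 1199/300 3851/960
1721/432 11393/2880 961/216

Derivation:
After step 1:
  4 5/2 13/3
  3 4 17/4
  14/3 13/4 17/3
After step 2:
  19/6 89/24 133/36
  47/12 17/5 73/16
  131/36 211/48 79/18
After step 3:
  259/72 5029/1440 1723/432
  1271/360 1199/300 3851/960
  1721/432 11393/2880 961/216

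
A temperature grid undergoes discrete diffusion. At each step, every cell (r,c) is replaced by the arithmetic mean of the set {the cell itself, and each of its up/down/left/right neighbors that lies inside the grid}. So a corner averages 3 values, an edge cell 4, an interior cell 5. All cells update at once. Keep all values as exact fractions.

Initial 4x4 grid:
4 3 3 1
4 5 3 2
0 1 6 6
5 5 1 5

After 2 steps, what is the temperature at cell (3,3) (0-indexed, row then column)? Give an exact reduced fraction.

Answer: 13/3

Derivation:
Step 1: cell (3,3) = 4
Step 2: cell (3,3) = 13/3
Full grid after step 2:
  32/9 787/240 241/80 5/2
  757/240 87/25 159/50 271/80
  749/240 31/10 98/25 303/80
  53/18 839/240 293/80 13/3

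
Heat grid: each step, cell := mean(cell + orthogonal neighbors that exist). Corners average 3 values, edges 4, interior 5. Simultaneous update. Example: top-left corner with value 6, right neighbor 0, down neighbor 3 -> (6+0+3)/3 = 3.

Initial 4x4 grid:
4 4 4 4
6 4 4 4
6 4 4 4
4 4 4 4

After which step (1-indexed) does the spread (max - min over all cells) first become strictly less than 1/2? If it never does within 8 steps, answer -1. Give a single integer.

Answer: 4

Derivation:
Step 1: max=5, min=4, spread=1
Step 2: max=143/30, min=4, spread=23/30
Step 3: max=4151/900, min=4, spread=551/900
Step 4: max=24463/5400, min=908/225, spread=2671/5400
  -> spread < 1/2 first at step 4
Step 5: max=3622427/810000, min=182743/45000, spread=333053/810000
Step 6: max=107673743/24300000, min=275773/67500, spread=8395463/24300000
Step 7: max=3206987951/729000000, min=55473007/13500000, spread=211445573/729000000
Step 8: max=3826348547/874800000, min=2509076147/607500000, spread=5331972383/21870000000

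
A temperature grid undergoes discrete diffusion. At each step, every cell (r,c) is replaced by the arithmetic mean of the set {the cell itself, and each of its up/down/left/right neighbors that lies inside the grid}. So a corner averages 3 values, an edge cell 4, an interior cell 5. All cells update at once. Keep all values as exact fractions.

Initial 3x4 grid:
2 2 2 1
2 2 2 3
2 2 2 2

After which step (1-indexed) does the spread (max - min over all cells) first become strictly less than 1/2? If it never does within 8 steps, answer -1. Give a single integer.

Step 1: max=7/3, min=7/4, spread=7/12
Step 2: max=32/15, min=23/12, spread=13/60
  -> spread < 1/2 first at step 2
Step 3: max=287/135, min=4699/2400, spread=3629/21600
Step 4: max=67201/32400, min=47531/24000, spread=60683/648000
Step 5: max=2009947/972000, min=429811/216000, spread=30319/388800
Step 6: max=119640953/58320000, min=12950767/6480000, spread=61681/1166400
Step 7: max=3579747701/1749600000, min=388969639/194400000, spread=1580419/34992000
Step 8: max=214085917609/104976000000, min=23395225901/11664000000, spread=7057769/209952000

Answer: 2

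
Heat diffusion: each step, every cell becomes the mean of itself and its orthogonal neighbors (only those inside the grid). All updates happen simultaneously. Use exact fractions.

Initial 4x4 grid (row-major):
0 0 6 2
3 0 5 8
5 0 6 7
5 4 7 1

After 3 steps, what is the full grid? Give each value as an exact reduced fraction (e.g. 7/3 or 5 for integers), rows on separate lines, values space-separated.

Answer: 53/30 5837/2400 25871/7200 1987/432
5587/2400 693/250 24473/6000 17413/3600
22561/7200 21433/6000 4383/1000 1211/240
1619/432 1801/450 137/30 119/24

Derivation:
After step 1:
  1 3/2 13/4 16/3
  2 8/5 5 11/2
  13/4 3 5 11/2
  14/3 4 9/2 5
After step 2:
  3/2 147/80 181/48 169/36
  157/80 131/50 407/100 16/3
  155/48 337/100 23/5 21/4
  143/36 97/24 37/8 5
After step 3:
  53/30 5837/2400 25871/7200 1987/432
  5587/2400 693/250 24473/6000 17413/3600
  22561/7200 21433/6000 4383/1000 1211/240
  1619/432 1801/450 137/30 119/24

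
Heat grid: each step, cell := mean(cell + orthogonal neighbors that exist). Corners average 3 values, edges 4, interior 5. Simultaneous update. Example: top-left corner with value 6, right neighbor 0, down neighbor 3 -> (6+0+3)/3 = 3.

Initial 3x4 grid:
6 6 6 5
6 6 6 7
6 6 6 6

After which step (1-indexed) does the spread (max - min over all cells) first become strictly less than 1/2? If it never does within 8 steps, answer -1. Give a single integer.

Step 1: max=19/3, min=23/4, spread=7/12
Step 2: max=92/15, min=71/12, spread=13/60
  -> spread < 1/2 first at step 2
Step 3: max=827/135, min=14299/2400, spread=3629/21600
Step 4: max=196801/32400, min=143531/24000, spread=60683/648000
Step 5: max=5897947/972000, min=1293811/216000, spread=30319/388800
Step 6: max=352920953/58320000, min=38870767/6480000, spread=61681/1166400
Step 7: max=10578147701/1749600000, min=1166569639/194400000, spread=1580419/34992000
Step 8: max=633989917609/104976000000, min=70051225901/11664000000, spread=7057769/209952000

Answer: 2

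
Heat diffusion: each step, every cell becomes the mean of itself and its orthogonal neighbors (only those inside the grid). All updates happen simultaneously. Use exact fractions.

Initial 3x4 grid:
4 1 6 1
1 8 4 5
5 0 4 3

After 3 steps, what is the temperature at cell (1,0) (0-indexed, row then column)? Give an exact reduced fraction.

Step 1: cell (1,0) = 9/2
Step 2: cell (1,0) = 113/40
Step 3: cell (1,0) = 8699/2400
Full grid after step 3:
  259/80 3103/800 8569/2400 178/45
  8699/2400 6677/2000 2033/500 5741/1600
  1123/360 1123/300 4147/1200 2783/720

Answer: 8699/2400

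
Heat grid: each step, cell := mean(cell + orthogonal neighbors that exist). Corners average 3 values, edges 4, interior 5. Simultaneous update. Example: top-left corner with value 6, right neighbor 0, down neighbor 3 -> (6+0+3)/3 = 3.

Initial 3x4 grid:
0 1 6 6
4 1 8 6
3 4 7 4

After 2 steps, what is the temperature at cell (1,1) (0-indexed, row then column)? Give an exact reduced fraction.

Step 1: cell (1,1) = 18/5
Step 2: cell (1,1) = 339/100
Full grid after step 2:
  17/9 751/240 377/80 23/4
  41/15 339/100 131/25 349/60
  113/36 503/120 623/120 209/36

Answer: 339/100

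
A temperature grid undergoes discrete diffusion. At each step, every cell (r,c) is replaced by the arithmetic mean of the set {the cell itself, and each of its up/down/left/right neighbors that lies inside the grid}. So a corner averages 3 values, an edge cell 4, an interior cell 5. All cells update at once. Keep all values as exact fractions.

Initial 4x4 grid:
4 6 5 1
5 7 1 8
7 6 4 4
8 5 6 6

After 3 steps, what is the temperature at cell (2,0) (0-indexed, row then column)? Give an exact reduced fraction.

Answer: 1711/288

Derivation:
Step 1: cell (2,0) = 13/2
Step 2: cell (2,0) = 1483/240
Step 3: cell (2,0) = 1711/288
Full grid after step 3:
  47/9 12071/2400 31117/7200 1883/432
  13541/2400 127/25 1153/240 7783/1800
  1711/288 33937/6000 14869/3000 1783/360
  13423/2160 4189/720 3917/720 5491/1080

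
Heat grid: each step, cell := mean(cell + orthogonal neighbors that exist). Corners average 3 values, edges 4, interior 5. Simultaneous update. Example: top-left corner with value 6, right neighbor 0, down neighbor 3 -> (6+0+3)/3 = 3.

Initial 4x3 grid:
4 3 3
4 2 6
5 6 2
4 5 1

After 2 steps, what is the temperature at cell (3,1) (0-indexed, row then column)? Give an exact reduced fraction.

Step 1: cell (3,1) = 4
Step 2: cell (3,1) = 23/6
Full grid after step 2:
  125/36 223/60 41/12
  491/120 91/25 19/5
  103/24 207/50 41/12
  161/36 23/6 125/36

Answer: 23/6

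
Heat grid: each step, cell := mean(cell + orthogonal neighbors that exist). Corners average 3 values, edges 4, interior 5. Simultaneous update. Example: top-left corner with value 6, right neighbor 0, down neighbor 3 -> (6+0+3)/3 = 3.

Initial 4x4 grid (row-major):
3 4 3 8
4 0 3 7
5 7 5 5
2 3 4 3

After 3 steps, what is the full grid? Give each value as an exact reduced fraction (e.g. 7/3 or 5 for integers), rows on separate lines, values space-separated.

After step 1:
  11/3 5/2 9/2 6
  3 18/5 18/5 23/4
  9/2 4 24/5 5
  10/3 4 15/4 4
After step 2:
  55/18 107/30 83/20 65/12
  443/120 167/50 89/20 407/80
  89/24 209/50 423/100 391/80
  71/18 181/48 331/80 17/4
After step 3:
  3713/1080 12701/3600 211/48 3517/720
  776/225 11537/3000 8503/2000 2381/480
  3493/900 923/240 4377/1000 3691/800
  1645/432 28859/7200 9833/2400 177/40

Answer: 3713/1080 12701/3600 211/48 3517/720
776/225 11537/3000 8503/2000 2381/480
3493/900 923/240 4377/1000 3691/800
1645/432 28859/7200 9833/2400 177/40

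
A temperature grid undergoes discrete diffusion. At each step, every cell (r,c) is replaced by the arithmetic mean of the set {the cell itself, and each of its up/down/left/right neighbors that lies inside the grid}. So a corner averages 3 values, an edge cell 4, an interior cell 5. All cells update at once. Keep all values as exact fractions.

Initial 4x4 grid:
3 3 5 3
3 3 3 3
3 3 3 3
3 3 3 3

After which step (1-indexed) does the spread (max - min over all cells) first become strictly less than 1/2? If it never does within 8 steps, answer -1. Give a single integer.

Answer: 3

Derivation:
Step 1: max=11/3, min=3, spread=2/3
Step 2: max=211/60, min=3, spread=31/60
Step 3: max=1831/540, min=3, spread=211/540
  -> spread < 1/2 first at step 3
Step 4: max=178843/54000, min=3, spread=16843/54000
Step 5: max=1596643/486000, min=13579/4500, spread=130111/486000
Step 6: max=47382367/14580000, min=817159/270000, spread=3255781/14580000
Step 7: max=1412553691/437400000, min=821107/270000, spread=82360351/437400000
Step 8: max=42117316891/13122000000, min=148306441/48600000, spread=2074577821/13122000000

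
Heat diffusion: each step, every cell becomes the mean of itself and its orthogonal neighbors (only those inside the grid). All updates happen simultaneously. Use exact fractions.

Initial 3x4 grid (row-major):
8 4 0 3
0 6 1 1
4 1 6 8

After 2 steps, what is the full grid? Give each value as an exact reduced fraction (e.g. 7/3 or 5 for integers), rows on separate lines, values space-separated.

Answer: 13/3 129/40 319/120 79/36
377/120 369/100 289/100 743/240
125/36 739/240 321/80 49/12

Derivation:
After step 1:
  4 9/2 2 4/3
  9/2 12/5 14/5 13/4
  5/3 17/4 4 5
After step 2:
  13/3 129/40 319/120 79/36
  377/120 369/100 289/100 743/240
  125/36 739/240 321/80 49/12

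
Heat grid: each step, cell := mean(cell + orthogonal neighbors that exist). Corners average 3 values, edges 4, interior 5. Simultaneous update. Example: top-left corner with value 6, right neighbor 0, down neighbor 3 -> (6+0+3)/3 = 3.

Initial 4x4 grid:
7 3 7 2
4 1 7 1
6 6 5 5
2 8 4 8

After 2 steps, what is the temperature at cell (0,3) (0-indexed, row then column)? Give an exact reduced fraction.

Answer: 71/18

Derivation:
Step 1: cell (0,3) = 10/3
Step 2: cell (0,3) = 71/18
Full grid after step 2:
  41/9 1087/240 1007/240 71/18
  67/15 113/25 223/50 481/120
  293/60 243/50 129/25 587/120
  89/18 1307/240 1339/240 50/9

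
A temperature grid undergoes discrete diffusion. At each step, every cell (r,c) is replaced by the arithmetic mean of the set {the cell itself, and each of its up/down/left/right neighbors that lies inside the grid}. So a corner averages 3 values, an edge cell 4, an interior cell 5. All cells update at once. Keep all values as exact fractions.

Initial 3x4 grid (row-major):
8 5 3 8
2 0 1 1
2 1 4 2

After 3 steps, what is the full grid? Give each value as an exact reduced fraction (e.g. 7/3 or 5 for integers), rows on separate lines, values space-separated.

Answer: 2551/720 2749/800 2719/800 2411/720
1291/450 2021/750 998/375 10393/3600
4903/2160 15091/7200 15821/7200 5183/2160

Derivation:
After step 1:
  5 4 17/4 4
  3 9/5 9/5 3
  5/3 7/4 2 7/3
After step 2:
  4 301/80 281/80 15/4
  43/15 247/100 257/100 167/60
  77/36 433/240 473/240 22/9
After step 3:
  2551/720 2749/800 2719/800 2411/720
  1291/450 2021/750 998/375 10393/3600
  4903/2160 15091/7200 15821/7200 5183/2160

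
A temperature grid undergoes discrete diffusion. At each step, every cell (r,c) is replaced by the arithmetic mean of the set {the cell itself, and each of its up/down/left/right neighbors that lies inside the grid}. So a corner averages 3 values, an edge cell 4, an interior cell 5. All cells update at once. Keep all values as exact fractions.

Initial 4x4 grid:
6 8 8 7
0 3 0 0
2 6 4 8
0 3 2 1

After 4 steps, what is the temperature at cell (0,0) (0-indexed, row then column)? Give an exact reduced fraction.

Step 1: cell (0,0) = 14/3
Step 2: cell (0,0) = 41/9
Step 3: cell (0,0) = 9199/2160
Step 4: cell (0,0) = 53429/12960
Full grid after step 4:
  53429/12960 469517/108000 10673/2400 23927/5400
  775129/216000 136583/36000 60043/15000 9601/2400
  635041/216000 28613/9000 612469/180000 77317/21600
  8597/3240 612811/216000 136703/43200 213151/64800

Answer: 53429/12960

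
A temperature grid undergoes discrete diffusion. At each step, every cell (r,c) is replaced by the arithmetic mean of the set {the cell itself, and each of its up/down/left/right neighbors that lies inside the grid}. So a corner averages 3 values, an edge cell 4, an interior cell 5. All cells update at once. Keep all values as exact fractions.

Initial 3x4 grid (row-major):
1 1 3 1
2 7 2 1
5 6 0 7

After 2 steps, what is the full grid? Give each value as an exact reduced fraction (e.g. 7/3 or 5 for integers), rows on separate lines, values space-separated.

After step 1:
  4/3 3 7/4 5/3
  15/4 18/5 13/5 11/4
  13/3 9/2 15/4 8/3
After step 2:
  97/36 581/240 541/240 37/18
  781/240 349/100 289/100 581/240
  151/36 971/240 811/240 55/18

Answer: 97/36 581/240 541/240 37/18
781/240 349/100 289/100 581/240
151/36 971/240 811/240 55/18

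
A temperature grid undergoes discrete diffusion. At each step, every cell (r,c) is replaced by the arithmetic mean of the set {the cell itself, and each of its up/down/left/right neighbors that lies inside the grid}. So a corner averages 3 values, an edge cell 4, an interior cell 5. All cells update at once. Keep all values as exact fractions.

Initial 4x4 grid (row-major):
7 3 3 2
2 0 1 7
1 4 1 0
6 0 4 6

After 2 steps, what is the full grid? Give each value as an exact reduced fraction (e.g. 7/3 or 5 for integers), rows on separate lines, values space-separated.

After step 1:
  4 13/4 9/4 4
  5/2 2 12/5 5/2
  13/4 6/5 2 7/2
  7/3 7/2 11/4 10/3
After step 2:
  13/4 23/8 119/40 35/12
  47/16 227/100 223/100 31/10
  557/240 239/100 237/100 17/6
  109/36 587/240 139/48 115/36

Answer: 13/4 23/8 119/40 35/12
47/16 227/100 223/100 31/10
557/240 239/100 237/100 17/6
109/36 587/240 139/48 115/36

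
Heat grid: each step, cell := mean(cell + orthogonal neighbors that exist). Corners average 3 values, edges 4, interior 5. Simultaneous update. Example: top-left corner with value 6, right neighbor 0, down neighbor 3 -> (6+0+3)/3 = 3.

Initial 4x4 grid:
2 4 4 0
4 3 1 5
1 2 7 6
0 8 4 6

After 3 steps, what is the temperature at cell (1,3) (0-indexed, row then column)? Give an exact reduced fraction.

Answer: 4363/1200

Derivation:
Step 1: cell (1,3) = 3
Step 2: cell (1,3) = 4
Step 3: cell (1,3) = 4363/1200
Full grid after step 3:
  6143/2160 1117/360 1799/600 79/24
  4261/1440 18377/6000 743/200 4363/1200
  275/96 1859/500 4969/1200 17401/3600
  197/60 1801/480 35567/7200 2191/432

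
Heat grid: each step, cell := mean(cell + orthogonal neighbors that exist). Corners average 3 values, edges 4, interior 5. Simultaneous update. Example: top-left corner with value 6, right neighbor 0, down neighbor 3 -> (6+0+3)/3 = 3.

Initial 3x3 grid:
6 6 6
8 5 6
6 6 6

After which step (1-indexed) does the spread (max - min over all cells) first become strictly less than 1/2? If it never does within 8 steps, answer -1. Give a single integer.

Step 1: max=20/3, min=23/4, spread=11/12
Step 2: max=1547/240, min=35/6, spread=49/80
Step 3: max=847/135, min=28313/4800, spread=16223/43200
  -> spread < 1/2 first at step 3
Step 4: max=5376683/864000, min=129079/21600, spread=213523/864000
Step 5: max=1498979/243000, min=103765417/17280000, spread=25457807/155520000
Step 6: max=19127064347/3110400000, min=156518837/25920000, spread=344803907/3110400000
Step 7: max=10719525697/1749600000, min=125474400851/20736000000, spread=42439400063/559872000000
Step 8: max=68510651094923/11197440000000, min=22639016875391/3732480000000, spread=3799043/71663616

Answer: 3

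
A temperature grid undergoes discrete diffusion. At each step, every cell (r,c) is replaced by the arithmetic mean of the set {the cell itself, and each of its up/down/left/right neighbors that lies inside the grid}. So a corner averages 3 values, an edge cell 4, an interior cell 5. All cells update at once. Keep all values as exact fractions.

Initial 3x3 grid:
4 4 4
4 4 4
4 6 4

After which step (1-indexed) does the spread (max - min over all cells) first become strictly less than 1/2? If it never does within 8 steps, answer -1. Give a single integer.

Answer: 3

Derivation:
Step 1: max=14/3, min=4, spread=2/3
Step 2: max=547/120, min=4, spread=67/120
Step 3: max=4757/1080, min=407/100, spread=1807/5400
  -> spread < 1/2 first at step 3
Step 4: max=1885963/432000, min=11161/2700, spread=33401/144000
Step 5: max=16781933/3888000, min=1123391/270000, spread=3025513/19440000
Step 6: max=6685726867/1555200000, min=60355949/14400000, spread=53531/497664
Step 7: max=399280925849/93312000000, min=16343116051/3888000000, spread=450953/5971968
Step 8: max=23903783560603/5598720000000, min=1967248610519/466560000000, spread=3799043/71663616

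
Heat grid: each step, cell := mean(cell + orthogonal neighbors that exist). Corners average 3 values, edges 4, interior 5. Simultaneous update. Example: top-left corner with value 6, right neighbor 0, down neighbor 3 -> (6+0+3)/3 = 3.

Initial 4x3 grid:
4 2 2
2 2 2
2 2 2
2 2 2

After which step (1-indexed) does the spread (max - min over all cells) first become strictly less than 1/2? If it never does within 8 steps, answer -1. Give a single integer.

Step 1: max=8/3, min=2, spread=2/3
Step 2: max=23/9, min=2, spread=5/9
Step 3: max=257/108, min=2, spread=41/108
  -> spread < 1/2 first at step 3
Step 4: max=30137/12960, min=2, spread=4217/12960
Step 5: max=1764349/777600, min=7279/3600, spread=38417/155520
Step 6: max=104512211/46656000, min=146597/72000, spread=1903471/9331200
Step 7: max=6199709089/2799360000, min=4435759/2160000, spread=18038617/111974400
Step 8: max=369191382851/167961600000, min=401726759/194400000, spread=883978523/6718464000

Answer: 3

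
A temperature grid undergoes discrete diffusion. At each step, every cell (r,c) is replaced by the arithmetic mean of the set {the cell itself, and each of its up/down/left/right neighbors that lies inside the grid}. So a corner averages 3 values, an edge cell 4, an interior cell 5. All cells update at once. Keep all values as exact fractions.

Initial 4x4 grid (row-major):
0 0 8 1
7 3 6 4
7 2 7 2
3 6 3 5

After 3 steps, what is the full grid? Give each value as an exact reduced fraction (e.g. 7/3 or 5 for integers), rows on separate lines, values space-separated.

After step 1:
  7/3 11/4 15/4 13/3
  17/4 18/5 28/5 13/4
  19/4 5 4 9/2
  16/3 7/2 21/4 10/3
After step 2:
  28/9 373/120 493/120 34/9
  56/15 106/25 101/25 1061/240
  29/6 417/100 487/100 181/48
  163/36 229/48 193/48 157/36
After step 3:
  3583/1080 13111/3600 13531/3600 8861/2160
  7163/1800 463/120 5203/1200 28817/7200
  7769/1800 27461/6000 12523/3000 31361/7200
  2035/432 31481/7200 32441/7200 875/216

Answer: 3583/1080 13111/3600 13531/3600 8861/2160
7163/1800 463/120 5203/1200 28817/7200
7769/1800 27461/6000 12523/3000 31361/7200
2035/432 31481/7200 32441/7200 875/216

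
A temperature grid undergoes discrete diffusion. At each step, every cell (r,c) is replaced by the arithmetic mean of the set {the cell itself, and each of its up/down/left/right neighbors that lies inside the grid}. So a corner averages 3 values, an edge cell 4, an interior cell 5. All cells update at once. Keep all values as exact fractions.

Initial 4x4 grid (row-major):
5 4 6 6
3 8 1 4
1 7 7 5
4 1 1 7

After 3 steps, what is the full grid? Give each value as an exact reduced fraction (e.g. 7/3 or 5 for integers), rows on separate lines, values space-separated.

After step 1:
  4 23/4 17/4 16/3
  17/4 23/5 26/5 4
  15/4 24/5 21/5 23/4
  2 13/4 4 13/3
After step 2:
  14/3 93/20 77/15 163/36
  83/20 123/25 89/20 1217/240
  37/10 103/25 479/100 1097/240
  3 281/80 947/240 169/36
After step 3:
  202/45 1937/400 3377/720 10607/2160
  5231/1200 2229/500 29237/6000 6703/1440
  1497/400 8417/2000 6563/1500 34427/7200
  817/240 8747/2400 30497/7200 1189/270

Answer: 202/45 1937/400 3377/720 10607/2160
5231/1200 2229/500 29237/6000 6703/1440
1497/400 8417/2000 6563/1500 34427/7200
817/240 8747/2400 30497/7200 1189/270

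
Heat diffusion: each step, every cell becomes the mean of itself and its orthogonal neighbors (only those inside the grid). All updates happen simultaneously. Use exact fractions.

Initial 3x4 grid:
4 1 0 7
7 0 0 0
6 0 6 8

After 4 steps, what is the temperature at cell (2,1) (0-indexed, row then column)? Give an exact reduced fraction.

Answer: 335833/108000

Derivation:
Step 1: cell (2,1) = 3
Step 2: cell (2,1) = 373/120
Step 3: cell (2,1) = 11089/3600
Step 4: cell (2,1) = 335833/108000
Full grid after step 4:
  122647/43200 184847/72000 514901/216000 333871/129600
  2677499/864000 994951/360000 108889/40000 814663/288000
  423091/129600 335833/108000 325763/108000 410921/129600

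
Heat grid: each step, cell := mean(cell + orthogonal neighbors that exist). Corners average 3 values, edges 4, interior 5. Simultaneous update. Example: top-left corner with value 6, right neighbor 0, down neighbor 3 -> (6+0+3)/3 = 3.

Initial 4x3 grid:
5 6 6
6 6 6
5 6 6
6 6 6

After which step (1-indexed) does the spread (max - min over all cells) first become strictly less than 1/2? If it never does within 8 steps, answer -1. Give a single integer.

Answer: 2

Derivation:
Step 1: max=6, min=11/2, spread=1/2
Step 2: max=6, min=203/36, spread=13/36
  -> spread < 1/2 first at step 2
Step 3: max=1193/200, min=41143/7200, spread=361/1440
Step 4: max=32039/5400, min=745631/129600, spread=4661/25920
Step 5: max=12763379/2160000, min=37481137/6480000, spread=809/6480
Step 6: max=114604699/19440000, min=2705269601/466560000, spread=1809727/18662400
Step 7: max=857599427/145800000, min=162717152059/27993600000, spread=77677517/1119744000
Step 8: max=68524933549/11664000000, min=9775797605681/1679616000000, spread=734342603/13436928000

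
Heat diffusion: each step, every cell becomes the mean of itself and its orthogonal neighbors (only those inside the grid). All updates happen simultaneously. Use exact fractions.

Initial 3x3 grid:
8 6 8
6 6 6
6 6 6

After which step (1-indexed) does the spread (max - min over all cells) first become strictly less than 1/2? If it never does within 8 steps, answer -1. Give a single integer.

Step 1: max=7, min=6, spread=1
Step 2: max=121/18, min=6, spread=13/18
Step 3: max=4757/720, min=443/72, spread=109/240
  -> spread < 1/2 first at step 3
Step 4: max=84389/12960, min=11161/1800, spread=20149/64800
Step 5: max=16781933/2592000, min=1623691/259200, spread=545023/2592000
Step 6: max=1000503751/155520000, min=20371237/3240000, spread=36295/248832
Step 7: max=59872370597/9331200000, min=4909735831/777600000, spread=305773/2985984
Step 8: max=3582546670159/559872000000, min=49198575497/7776000000, spread=2575951/35831808

Answer: 3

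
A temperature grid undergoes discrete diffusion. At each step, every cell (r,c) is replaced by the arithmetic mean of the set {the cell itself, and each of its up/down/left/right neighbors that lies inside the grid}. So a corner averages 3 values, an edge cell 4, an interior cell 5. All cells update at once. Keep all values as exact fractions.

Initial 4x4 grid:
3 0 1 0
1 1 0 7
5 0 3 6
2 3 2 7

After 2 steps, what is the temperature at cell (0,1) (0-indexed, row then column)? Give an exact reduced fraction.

Step 1: cell (0,1) = 5/4
Step 2: cell (0,1) = 97/120
Full grid after step 2:
  61/36 97/120 197/120 37/18
  187/120 179/100 17/10 211/60
  307/120 7/4 33/10 81/20
  85/36 337/120 127/40 29/6

Answer: 97/120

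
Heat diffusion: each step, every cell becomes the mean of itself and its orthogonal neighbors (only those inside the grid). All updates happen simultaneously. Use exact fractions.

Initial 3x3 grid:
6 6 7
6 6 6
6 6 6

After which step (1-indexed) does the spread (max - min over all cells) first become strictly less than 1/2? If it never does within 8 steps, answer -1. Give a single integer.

Answer: 1

Derivation:
Step 1: max=19/3, min=6, spread=1/3
  -> spread < 1/2 first at step 1
Step 2: max=113/18, min=6, spread=5/18
Step 3: max=1337/216, min=6, spread=41/216
Step 4: max=79891/12960, min=2171/360, spread=347/2592
Step 5: max=4772537/777600, min=21757/3600, spread=2921/31104
Step 6: max=285764539/46656000, min=2617483/432000, spread=24611/373248
Step 7: max=17114882033/2799360000, min=58976741/9720000, spread=207329/4478976
Step 8: max=1025799552451/167961600000, min=3149201599/518400000, spread=1746635/53747712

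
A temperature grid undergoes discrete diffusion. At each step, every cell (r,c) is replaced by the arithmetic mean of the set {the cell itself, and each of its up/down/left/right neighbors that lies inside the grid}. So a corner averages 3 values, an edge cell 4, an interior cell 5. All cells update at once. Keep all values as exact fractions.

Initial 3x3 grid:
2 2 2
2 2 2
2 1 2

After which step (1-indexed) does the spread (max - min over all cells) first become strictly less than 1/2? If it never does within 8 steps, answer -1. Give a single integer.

Step 1: max=2, min=5/3, spread=1/3
  -> spread < 1/2 first at step 1
Step 2: max=2, min=413/240, spread=67/240
Step 3: max=393/200, min=3883/2160, spread=1807/10800
Step 4: max=10439/5400, min=1570037/864000, spread=33401/288000
Step 5: max=1036609/540000, min=14322067/7776000, spread=3025513/38880000
Step 6: max=54844051/28800000, min=5755873133/3110400000, spread=53531/995328
Step 7: max=14760883949/7776000000, min=347215074151/186624000000, spread=450953/11943936
Step 8: max=1765231389481/933120000000, min=20885976439397/11197440000000, spread=3799043/143327232

Answer: 1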